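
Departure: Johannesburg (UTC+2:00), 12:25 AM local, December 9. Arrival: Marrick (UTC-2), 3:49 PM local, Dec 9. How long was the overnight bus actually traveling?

Marrick is 4:00 behind Johannesburg.
Clock-face elapsed time (ignoring zones) is 15 hours 24 minutes.
Actual elapsed = 15 hours 24 minutes + 4:00 = 19 hours 24 minutes.

19 hours 24 minutes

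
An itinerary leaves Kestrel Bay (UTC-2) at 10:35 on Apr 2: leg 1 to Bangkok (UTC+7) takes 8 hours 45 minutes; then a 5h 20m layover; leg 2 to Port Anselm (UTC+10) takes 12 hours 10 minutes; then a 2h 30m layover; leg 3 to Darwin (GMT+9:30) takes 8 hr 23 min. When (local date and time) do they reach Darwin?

11:13 on Apr 4

Convert departure to UTC: 10:35 + 2:00 = 12:35 UTC on Apr 2.
Add 8 hours and 45 minutes leg 1 → 21:20 UTC.
Add 5 hours and 20 minutes layover in Bangkok → 02:40 UTC (Apr 3).
Add 12 hours and 10 minutes leg 2 → 14:50 UTC.
Add 2 hours and 30 minutes layover in Port Anselm → 17:20 UTC.
Add 8 hours 23 minutes leg 3 → 01:43 UTC (Apr 4).
Darwin is UTC+9:30, so local arrival = 01:43 + 9:30 = 11:13 on Apr 4.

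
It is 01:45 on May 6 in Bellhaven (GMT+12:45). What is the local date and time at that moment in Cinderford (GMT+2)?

15:00 on May 5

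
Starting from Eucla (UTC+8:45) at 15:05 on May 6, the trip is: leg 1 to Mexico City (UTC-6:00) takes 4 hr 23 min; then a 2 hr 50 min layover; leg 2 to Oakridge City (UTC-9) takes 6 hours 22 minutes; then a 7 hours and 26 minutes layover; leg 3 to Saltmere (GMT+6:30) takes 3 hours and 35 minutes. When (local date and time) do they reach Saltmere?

Convert departure to UTC: 15:05 − 8:45 = 06:20 UTC on May 6.
Add 4 hours and 23 minutes leg 1 → 10:43 UTC.
Add 2 hours 50 minutes layover in Mexico City → 13:33 UTC.
Add 6 hours and 22 minutes leg 2 → 19:55 UTC.
Add 7 hours and 26 minutes layover in Oakridge City → 03:21 UTC (May 7).
Add 3 hours 35 minutes leg 3 → 06:56 UTC.
Saltmere is UTC+6:30, so local arrival = 06:56 + 6:30 = 13:26 on May 7.

13:26 on May 7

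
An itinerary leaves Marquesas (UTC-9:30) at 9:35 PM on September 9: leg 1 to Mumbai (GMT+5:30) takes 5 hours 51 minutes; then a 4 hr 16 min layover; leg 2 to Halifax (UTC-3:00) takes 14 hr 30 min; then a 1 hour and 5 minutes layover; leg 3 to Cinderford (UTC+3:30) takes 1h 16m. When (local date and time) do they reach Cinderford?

1:33 PM on September 11

Convert departure to UTC: 9:35 PM + 9:30 = 7:05 AM UTC on Sep 10.
Add 5 hours 51 minutes leg 1 → 12:56 PM UTC.
Add 4 hours and 16 minutes layover in Mumbai → 5:12 PM UTC.
Add 14 hours and 30 minutes leg 2 → 7:42 AM UTC (Sep 11).
Add 1 hour and 5 minutes layover in Halifax → 8:47 AM UTC.
Add 1 hour 16 minutes leg 3 → 10:03 AM UTC.
Cinderford is UTC+3:30, so local arrival = 10:03 AM + 3:30 = 1:33 PM on Sep 11.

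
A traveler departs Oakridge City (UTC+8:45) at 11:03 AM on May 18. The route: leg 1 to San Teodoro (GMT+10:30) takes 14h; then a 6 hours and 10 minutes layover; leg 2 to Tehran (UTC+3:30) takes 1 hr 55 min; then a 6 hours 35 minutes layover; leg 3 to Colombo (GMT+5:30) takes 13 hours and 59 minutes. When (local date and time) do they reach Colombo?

2:27 AM on May 20

Convert departure to UTC: 11:03 AM − 8:45 = 2:18 AM UTC on May 18.
Add 14 hours leg 1 → 4:18 PM UTC.
Add 6 hours and 10 minutes layover in San Teodoro → 10:28 PM UTC.
Add 1 hour and 55 minutes leg 2 → 12:23 AM UTC (May 19).
Add 6 hours 35 minutes layover in Tehran → 6:58 AM UTC.
Add 13 hours and 59 minutes leg 3 → 8:57 PM UTC.
Colombo is UTC+5:30, so local arrival = 8:57 PM + 5:30 = 2:27 AM on May 20.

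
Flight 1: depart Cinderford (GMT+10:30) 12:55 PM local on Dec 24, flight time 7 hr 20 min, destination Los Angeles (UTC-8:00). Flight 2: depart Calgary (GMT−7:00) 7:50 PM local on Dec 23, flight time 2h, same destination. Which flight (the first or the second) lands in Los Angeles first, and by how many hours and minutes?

the second, by 4 hours 55 minutes

Flight 1 in UTC: 12:55 PM − 10:30 = 2:25 AM on Dec 24.
+7 hours and 20 minutes → arrive 9:45 AM UTC on Dec 24.
Flight 2 in UTC: 7:50 PM + 7:00 = 2:50 AM on Dec 24.
+2 hours → arrive 4:50 AM UTC on Dec 24.
Flight 2 lands earlier by 4 hours 55 minutes.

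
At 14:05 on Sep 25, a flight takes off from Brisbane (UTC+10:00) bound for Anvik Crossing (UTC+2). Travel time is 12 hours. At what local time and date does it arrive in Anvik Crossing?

Anvik Crossing is 8:00 behind Brisbane.
After 12 hours it is 02:05 (Sep 26) in Brisbane.
Shift by the zone difference: 02:05 − 8:00 = 18:05 on Sep 25 in Anvik Crossing.

18:05 on September 25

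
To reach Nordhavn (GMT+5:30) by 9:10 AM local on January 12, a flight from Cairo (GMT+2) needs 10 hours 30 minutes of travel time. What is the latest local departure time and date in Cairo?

Target arrival in UTC: 9:10 AM − 5:30 = 3:40 AM on Jan 12.
Subtract 10 hours and 30 minutes → departure 5:10 PM UTC on Jan 11.
Cairo is UTC+2:00: 5:10 PM + 2:00 = 7:10 PM on Jan 11.

7:10 PM on Jan 11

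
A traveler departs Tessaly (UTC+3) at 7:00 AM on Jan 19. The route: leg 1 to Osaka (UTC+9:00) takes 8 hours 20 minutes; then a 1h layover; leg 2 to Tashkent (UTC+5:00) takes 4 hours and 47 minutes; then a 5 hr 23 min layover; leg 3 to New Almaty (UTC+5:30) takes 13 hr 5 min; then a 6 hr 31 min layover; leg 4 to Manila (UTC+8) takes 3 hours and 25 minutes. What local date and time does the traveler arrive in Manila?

Convert departure to UTC: 7:00 AM − 3:00 = 4:00 AM UTC on Jan 19.
Add 8 hours and 20 minutes leg 1 → 12:20 PM UTC.
Add 1 hour layover in Osaka → 1:20 PM UTC.
Add 4 hours 47 minutes leg 2 → 6:07 PM UTC.
Add 5 hours 23 minutes layover in Tashkent → 11:30 PM UTC.
Add 13 hours and 5 minutes leg 3 → 12:35 PM UTC (Jan 20).
Add 6 hours and 31 minutes layover in New Almaty → 7:06 PM UTC.
Add 3 hours 25 minutes leg 4 → 10:31 PM UTC.
Manila is UTC+8:00, so local arrival = 10:31 PM + 8:00 = 6:31 AM on Jan 21.

6:31 AM on Jan 21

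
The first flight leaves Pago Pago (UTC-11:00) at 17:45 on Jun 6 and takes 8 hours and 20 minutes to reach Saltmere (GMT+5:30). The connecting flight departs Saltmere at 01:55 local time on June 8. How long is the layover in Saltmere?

Convert departure to UTC: 17:45 + 11:00 = 04:45 UTC on Jun 7.
Add 8 hours 20 minutes flight time → 13:05 UTC.
Saltmere is UTC+5:30, so local arrival = 13:05 + 5:30 = 18:35 on Jun 7.
Layover = 01:55 − 18:35 (+1 day) = 7 hours 20 minutes.

7 hours 20 minutes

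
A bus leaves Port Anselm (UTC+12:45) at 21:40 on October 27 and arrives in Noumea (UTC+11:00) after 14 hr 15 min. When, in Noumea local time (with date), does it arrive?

Noumea is 1:45 behind Port Anselm.
After 14 hours 15 minutes it is 11:55 (Oct 28) in Port Anselm.
Shift by the zone difference: 11:55 − 1:45 = 10:10 on Oct 28 in Noumea.

10:10 on October 28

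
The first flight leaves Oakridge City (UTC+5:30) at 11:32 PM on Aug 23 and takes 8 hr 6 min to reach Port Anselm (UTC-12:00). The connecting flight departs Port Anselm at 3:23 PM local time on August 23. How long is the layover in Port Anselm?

Convert departure to UTC: 11:32 PM − 5:30 = 6:02 PM UTC on Aug 23.
Add 8 hours and 6 minutes flight time → 2:08 AM UTC (Aug 24).
Port Anselm is UTC−12:00, so local arrival = 2:08 AM − 12:00 = 2:08 PM on Aug 23.
Layover = 3:23 PM − 2:08 PM = 1 hour 15 minutes.

1 hour 15 minutes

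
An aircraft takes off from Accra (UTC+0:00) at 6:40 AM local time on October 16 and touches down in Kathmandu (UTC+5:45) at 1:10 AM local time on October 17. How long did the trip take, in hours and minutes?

Departure is already UTC: 6:40 AM on Oct 16.
Arrival in UTC: 1:10 AM − 5:45 = 7:25 PM on Oct 16.
Elapsed = 7:25 PM − 6:40 AM = 12 hours 45 minutes.

12 hours 45 minutes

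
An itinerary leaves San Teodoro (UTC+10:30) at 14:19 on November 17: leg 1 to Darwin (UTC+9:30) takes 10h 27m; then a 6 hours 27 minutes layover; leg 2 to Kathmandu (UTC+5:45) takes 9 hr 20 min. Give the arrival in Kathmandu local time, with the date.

11:48 on November 18

Convert departure to UTC: 14:19 − 10:30 = 03:49 UTC on Nov 17.
Add 10 hours 27 minutes leg 1 → 14:16 UTC.
Add 6 hours 27 minutes layover in Darwin → 20:43 UTC.
Add 9 hours and 20 minutes leg 2 → 06:03 UTC (Nov 18).
Kathmandu is UTC+5:45, so local arrival = 06:03 + 5:45 = 11:48 on Nov 18.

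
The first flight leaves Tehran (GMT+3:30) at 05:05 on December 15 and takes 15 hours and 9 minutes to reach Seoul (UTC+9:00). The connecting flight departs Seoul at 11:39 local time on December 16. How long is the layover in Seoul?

Convert departure to UTC: 05:05 − 3:30 = 01:35 UTC on Dec 15.
Add 15 hours and 9 minutes flight time → 16:44 UTC.
Seoul is UTC+9:00, so local arrival = 16:44 + 9:00 = 01:44 on Dec 16.
Layover = 11:39 − 01:44 = 9 hours 55 minutes.

9 hours 55 minutes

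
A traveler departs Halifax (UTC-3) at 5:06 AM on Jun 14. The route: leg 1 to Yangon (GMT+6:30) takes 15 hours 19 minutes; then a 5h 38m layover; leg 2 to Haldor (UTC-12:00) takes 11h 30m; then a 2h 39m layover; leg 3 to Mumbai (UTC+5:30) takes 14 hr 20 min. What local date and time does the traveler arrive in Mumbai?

Convert departure to UTC: 5:06 AM + 3:00 = 8:06 AM UTC on Jun 14.
Add 15 hours 19 minutes leg 1 → 11:25 PM UTC.
Add 5 hours 38 minutes layover in Yangon → 5:03 AM UTC (Jun 15).
Add 11 hours 30 minutes leg 2 → 4:33 PM UTC.
Add 2 hours and 39 minutes layover in Haldor → 7:12 PM UTC.
Add 14 hours 20 minutes leg 3 → 9:32 AM UTC (Jun 16).
Mumbai is UTC+5:30, so local arrival = 9:32 AM + 5:30 = 3:02 PM on Jun 16.

3:02 PM on June 16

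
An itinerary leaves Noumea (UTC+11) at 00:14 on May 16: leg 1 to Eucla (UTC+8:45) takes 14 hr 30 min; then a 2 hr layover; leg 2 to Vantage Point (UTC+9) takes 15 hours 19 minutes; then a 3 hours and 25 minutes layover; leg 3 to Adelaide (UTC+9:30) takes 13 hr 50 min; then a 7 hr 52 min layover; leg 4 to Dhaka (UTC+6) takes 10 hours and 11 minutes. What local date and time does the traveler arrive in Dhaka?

Convert departure to UTC: 00:14 − 11:00 = 13:14 UTC on May 15.
Add 14 hours 30 minutes leg 1 → 03:44 UTC (May 16).
Add 2 hours layover in Eucla → 05:44 UTC.
Add 15 hours and 19 minutes leg 2 → 21:03 UTC.
Add 3 hours 25 minutes layover in Vantage Point → 00:28 UTC (May 17).
Add 13 hours and 50 minutes leg 3 → 14:18 UTC.
Add 7 hours and 52 minutes layover in Adelaide → 22:10 UTC.
Add 10 hours and 11 minutes leg 4 → 08:21 UTC (May 18).
Dhaka is UTC+6:00, so local arrival = 08:21 + 6:00 = 14:21 on May 18.

14:21 on May 18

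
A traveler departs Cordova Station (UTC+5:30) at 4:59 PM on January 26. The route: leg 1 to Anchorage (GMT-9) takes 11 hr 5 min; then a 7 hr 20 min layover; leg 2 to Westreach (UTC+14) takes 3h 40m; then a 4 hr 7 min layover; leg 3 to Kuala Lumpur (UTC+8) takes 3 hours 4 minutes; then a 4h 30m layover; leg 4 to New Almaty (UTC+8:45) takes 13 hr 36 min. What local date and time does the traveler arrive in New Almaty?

7:36 PM on January 28

Convert departure to UTC: 4:59 PM − 5:30 = 11:29 AM UTC on Jan 26.
Add 11 hours 5 minutes leg 1 → 10:34 PM UTC.
Add 7 hours 20 minutes layover in Anchorage → 5:54 AM UTC (Jan 27).
Add 3 hours and 40 minutes leg 2 → 9:34 AM UTC.
Add 4 hours and 7 minutes layover in Westreach → 1:41 PM UTC.
Add 3 hours and 4 minutes leg 3 → 4:45 PM UTC.
Add 4 hours and 30 minutes layover in Kuala Lumpur → 9:15 PM UTC.
Add 13 hours 36 minutes leg 4 → 10:51 AM UTC (Jan 28).
New Almaty is UTC+8:45, so local arrival = 10:51 AM + 8:45 = 7:36 PM on Jan 28.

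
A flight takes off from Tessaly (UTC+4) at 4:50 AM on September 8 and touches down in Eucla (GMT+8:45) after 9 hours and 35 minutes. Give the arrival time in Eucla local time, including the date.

7:10 PM on September 8

Eucla is 4:45 ahead of Tessaly.
After 9 hours 35 minutes it is 2:25 PM in Tessaly.
Shift by the zone difference: 2:25 PM + 4:45 = 7:10 PM on Sep 8 in Eucla.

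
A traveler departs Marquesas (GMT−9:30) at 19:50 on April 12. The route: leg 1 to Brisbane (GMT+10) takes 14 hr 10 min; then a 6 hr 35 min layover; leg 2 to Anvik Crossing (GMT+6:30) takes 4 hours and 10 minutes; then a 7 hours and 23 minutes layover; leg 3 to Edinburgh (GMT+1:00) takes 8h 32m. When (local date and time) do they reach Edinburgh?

23:10 on April 14

Convert departure to UTC: 19:50 + 9:30 = 05:20 UTC on Apr 13.
Add 14 hours 10 minutes leg 1 → 19:30 UTC.
Add 6 hours 35 minutes layover in Brisbane → 02:05 UTC (Apr 14).
Add 4 hours and 10 minutes leg 2 → 06:15 UTC.
Add 7 hours and 23 minutes layover in Anvik Crossing → 13:38 UTC.
Add 8 hours 32 minutes leg 3 → 22:10 UTC.
Edinburgh is UTC+1:00, so local arrival = 22:10 + 1:00 = 23:10 on Apr 14.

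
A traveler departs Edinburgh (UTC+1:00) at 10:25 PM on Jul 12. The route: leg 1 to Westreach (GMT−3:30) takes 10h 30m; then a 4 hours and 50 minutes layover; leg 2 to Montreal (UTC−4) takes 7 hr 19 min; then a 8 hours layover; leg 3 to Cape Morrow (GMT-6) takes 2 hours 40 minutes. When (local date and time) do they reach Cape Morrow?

12:44 AM on July 14

Convert departure to UTC: 10:25 PM − 1:00 = 9:25 PM UTC on Jul 12.
Add 10 hours 30 minutes leg 1 → 7:55 AM UTC (Jul 13).
Add 4 hours and 50 minutes layover in Westreach → 12:45 PM UTC.
Add 7 hours 19 minutes leg 2 → 8:04 PM UTC.
Add 8 hours layover in Montreal → 4:04 AM UTC (Jul 14).
Add 2 hours and 40 minutes leg 3 → 6:44 AM UTC.
Cape Morrow is UTC−6:00, so local arrival = 6:44 AM − 6:00 = 12:44 AM on Jul 14.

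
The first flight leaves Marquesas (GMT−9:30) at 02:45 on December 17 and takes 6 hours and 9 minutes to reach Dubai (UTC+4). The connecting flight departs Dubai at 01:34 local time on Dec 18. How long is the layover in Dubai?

Convert departure to UTC: 02:45 + 9:30 = 12:15 UTC on Dec 17.
Add 6 hours and 9 minutes flight time → 18:24 UTC.
Dubai is UTC+4:00, so local arrival = 18:24 + 4:00 = 22:24 on Dec 17.
Layover = 01:34 − 22:24 (+1 day) = 3 hours 10 minutes.

3 hours 10 minutes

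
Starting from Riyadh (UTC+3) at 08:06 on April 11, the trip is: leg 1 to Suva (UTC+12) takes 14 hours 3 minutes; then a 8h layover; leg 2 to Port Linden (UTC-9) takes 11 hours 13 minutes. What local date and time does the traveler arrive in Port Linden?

Convert departure to UTC: 08:06 − 3:00 = 05:06 UTC on Apr 11.
Add 14 hours 3 minutes leg 1 → 19:09 UTC.
Add 8 hours layover in Suva → 03:09 UTC (Apr 12).
Add 11 hours and 13 minutes leg 2 → 14:22 UTC.
Port Linden is UTC−9:00, so local arrival = 14:22 − 9:00 = 05:22 on Apr 12.

05:22 on April 12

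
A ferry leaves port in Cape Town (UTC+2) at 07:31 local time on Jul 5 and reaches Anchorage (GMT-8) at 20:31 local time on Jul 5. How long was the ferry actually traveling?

23 hours

Departure in UTC: 07:31 − 2:00 = 05:31 on Jul 5.
Arrival in UTC: 20:31 + 8:00 = 04:31 on Jul 6.
Elapsed = 04:31 − 05:31 (+1 day) = 23 hours.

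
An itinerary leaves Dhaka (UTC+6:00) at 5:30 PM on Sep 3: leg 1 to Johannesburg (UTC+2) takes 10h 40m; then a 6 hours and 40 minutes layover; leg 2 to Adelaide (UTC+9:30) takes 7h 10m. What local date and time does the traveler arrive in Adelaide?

9:30 PM on September 4

Convert departure to UTC: 5:30 PM − 6:00 = 11:30 AM UTC on Sep 3.
Add 10 hours and 40 minutes leg 1 → 10:10 PM UTC.
Add 6 hours and 40 minutes layover in Johannesburg → 4:50 AM UTC (Sep 4).
Add 7 hours and 10 minutes leg 2 → 12:00 PM UTC.
Adelaide is UTC+9:30, so local arrival = 12:00 PM + 9:30 = 9:30 PM on Sep 4.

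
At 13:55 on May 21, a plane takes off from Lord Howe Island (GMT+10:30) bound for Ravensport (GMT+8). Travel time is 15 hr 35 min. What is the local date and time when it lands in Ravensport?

Ravensport is 2:30 behind Lord Howe Island.
After 15 hours and 35 minutes it is 05:30 (May 22) in Lord Howe Island.
Shift by the zone difference: 05:30 − 2:30 = 03:00 on May 22 in Ravensport.

03:00 on May 22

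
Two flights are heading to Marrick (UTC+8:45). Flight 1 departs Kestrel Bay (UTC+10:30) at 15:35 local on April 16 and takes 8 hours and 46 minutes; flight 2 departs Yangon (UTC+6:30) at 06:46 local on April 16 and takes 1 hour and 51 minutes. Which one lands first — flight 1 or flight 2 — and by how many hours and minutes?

Flight 1 in UTC: 15:35 − 10:30 = 05:05 on Apr 16.
+8 hours and 46 minutes → arrive 13:51 UTC on Apr 16.
Flight 2 in UTC: 06:46 − 6:30 = 00:16 on Apr 16.
+1 hour and 51 minutes → arrive 02:07 UTC on Apr 16.
Flight 2 lands earlier by 11 hours 44 minutes.

the second, by 11 hours 44 minutes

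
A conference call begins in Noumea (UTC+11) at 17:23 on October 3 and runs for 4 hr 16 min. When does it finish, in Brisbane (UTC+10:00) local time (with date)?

20:39 on October 3

Convert start to UTC: 17:23 − 11:00 = 06:23 UTC on Oct 3.
Add 4 hours and 16 minutes duration → 10:39 UTC.
Brisbane is UTC+10:00, so local end time = 10:39 + 10:00 = 20:39 on Oct 3.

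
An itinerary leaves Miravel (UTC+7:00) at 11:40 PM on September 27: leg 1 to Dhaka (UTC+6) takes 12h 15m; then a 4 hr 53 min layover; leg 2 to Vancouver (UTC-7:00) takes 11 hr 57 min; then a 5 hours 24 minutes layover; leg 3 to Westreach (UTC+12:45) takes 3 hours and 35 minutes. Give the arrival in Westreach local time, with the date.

7:29 PM on Sep 29

Convert departure to UTC: 11:40 PM − 7:00 = 4:40 PM UTC on Sep 27.
Add 12 hours and 15 minutes leg 1 → 4:55 AM UTC (Sep 28).
Add 4 hours 53 minutes layover in Dhaka → 9:48 AM UTC.
Add 11 hours and 57 minutes leg 2 → 9:45 PM UTC.
Add 5 hours 24 minutes layover in Vancouver → 3:09 AM UTC (Sep 29).
Add 3 hours 35 minutes leg 3 → 6:44 AM UTC.
Westreach is UTC+12:45, so local arrival = 6:44 AM + 12:45 = 7:29 PM on Sep 29.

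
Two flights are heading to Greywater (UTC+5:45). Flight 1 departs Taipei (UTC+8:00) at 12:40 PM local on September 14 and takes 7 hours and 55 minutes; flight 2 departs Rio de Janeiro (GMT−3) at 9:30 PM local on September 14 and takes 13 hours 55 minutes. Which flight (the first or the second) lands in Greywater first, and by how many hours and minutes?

Flight 1 in UTC: 12:40 PM − 8:00 = 4:40 AM on Sep 14.
+7 hours and 55 minutes → arrive 12:35 PM UTC on Sep 14.
Flight 2 in UTC: 9:30 PM + 3:00 = 12:30 AM on Sep 15.
+13 hours 55 minutes → arrive 2:25 PM UTC on Sep 15.
Flight 1 lands earlier by 25 hours 50 minutes.

the first, by 25 hours 50 minutes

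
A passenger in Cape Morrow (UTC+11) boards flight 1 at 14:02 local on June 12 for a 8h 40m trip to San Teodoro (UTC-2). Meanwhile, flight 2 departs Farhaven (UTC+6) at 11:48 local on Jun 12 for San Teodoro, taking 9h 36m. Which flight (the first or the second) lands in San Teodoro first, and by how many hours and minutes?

the first, by 3 hours 42 minutes

Flight 1 in UTC: 14:02 − 11:00 = 03:02 on Jun 12.
+8 hours 40 minutes → arrive 11:42 UTC on Jun 12.
Flight 2 in UTC: 11:48 − 6:00 = 05:48 on Jun 12.
+9 hours and 36 minutes → arrive 15:24 UTC on Jun 12.
Flight 1 lands earlier by 3 hours 42 minutes.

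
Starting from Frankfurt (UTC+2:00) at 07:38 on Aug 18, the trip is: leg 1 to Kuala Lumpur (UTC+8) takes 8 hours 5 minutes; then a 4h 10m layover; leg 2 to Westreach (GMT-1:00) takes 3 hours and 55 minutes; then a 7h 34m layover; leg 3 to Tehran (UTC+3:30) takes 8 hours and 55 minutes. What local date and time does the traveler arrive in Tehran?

17:47 on Aug 19

Convert departure to UTC: 07:38 − 2:00 = 05:38 UTC on Aug 18.
Add 8 hours and 5 minutes leg 1 → 13:43 UTC.
Add 4 hours 10 minutes layover in Kuala Lumpur → 17:53 UTC.
Add 3 hours 55 minutes leg 2 → 21:48 UTC.
Add 7 hours 34 minutes layover in Westreach → 05:22 UTC (Aug 19).
Add 8 hours 55 minutes leg 3 → 14:17 UTC.
Tehran is UTC+3:30, so local arrival = 14:17 + 3:30 = 17:47 on Aug 19.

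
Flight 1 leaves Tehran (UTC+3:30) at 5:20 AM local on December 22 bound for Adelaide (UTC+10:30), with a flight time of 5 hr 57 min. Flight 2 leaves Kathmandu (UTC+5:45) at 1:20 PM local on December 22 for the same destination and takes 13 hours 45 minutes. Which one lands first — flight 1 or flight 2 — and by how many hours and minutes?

Flight 1 in UTC: 5:20 AM − 3:30 = 1:50 AM on Dec 22.
+5 hours and 57 minutes → arrive 7:47 AM UTC on Dec 22.
Flight 2 in UTC: 1:20 PM − 5:45 = 7:35 AM on Dec 22.
+13 hours 45 minutes → arrive 9:20 PM UTC on Dec 22.
Flight 1 lands earlier by 13 hours 33 minutes.

the first, by 13 hours 33 minutes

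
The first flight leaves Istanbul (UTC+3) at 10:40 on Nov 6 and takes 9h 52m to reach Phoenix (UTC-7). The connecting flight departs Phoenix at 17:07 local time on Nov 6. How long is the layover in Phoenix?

6 hours 35 minutes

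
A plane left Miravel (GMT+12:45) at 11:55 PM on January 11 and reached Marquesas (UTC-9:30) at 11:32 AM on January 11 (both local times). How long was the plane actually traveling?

9 hours 52 minutes

Departure in UTC: 11:55 PM − 12:45 = 11:10 AM on Jan 11.
Arrival in UTC: 11:32 AM + 9:30 = 9:02 PM on Jan 11.
Elapsed = 9:02 PM − 11:10 AM = 9 hours 52 minutes.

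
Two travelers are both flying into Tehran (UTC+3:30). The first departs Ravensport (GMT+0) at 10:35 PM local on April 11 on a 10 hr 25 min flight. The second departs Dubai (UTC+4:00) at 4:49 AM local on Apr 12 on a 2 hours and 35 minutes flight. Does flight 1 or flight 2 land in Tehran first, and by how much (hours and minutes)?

the second, by 5 hours 36 minutes

Flight 1 departs at 10:35 PM UTC (Apr 11).
+10 hours 25 minutes → arrive 9:00 AM UTC on Apr 12.
Flight 2 in UTC: 4:49 AM − 4:00 = 12:49 AM on Apr 12.
+2 hours and 35 minutes → arrive 3:24 AM UTC on Apr 12.
Flight 2 lands earlier by 5 hours 36 minutes.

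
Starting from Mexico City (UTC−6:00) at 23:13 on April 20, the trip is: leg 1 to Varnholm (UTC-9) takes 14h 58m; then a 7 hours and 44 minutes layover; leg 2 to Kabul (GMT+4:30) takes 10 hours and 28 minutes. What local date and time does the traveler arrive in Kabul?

Convert departure to UTC: 23:13 + 6:00 = 05:13 UTC on Apr 21.
Add 14 hours and 58 minutes leg 1 → 20:11 UTC.
Add 7 hours and 44 minutes layover in Varnholm → 03:55 UTC (Apr 22).
Add 10 hours and 28 minutes leg 2 → 14:23 UTC.
Kabul is UTC+4:30, so local arrival = 14:23 + 4:30 = 18:53 on Apr 22.

18:53 on Apr 22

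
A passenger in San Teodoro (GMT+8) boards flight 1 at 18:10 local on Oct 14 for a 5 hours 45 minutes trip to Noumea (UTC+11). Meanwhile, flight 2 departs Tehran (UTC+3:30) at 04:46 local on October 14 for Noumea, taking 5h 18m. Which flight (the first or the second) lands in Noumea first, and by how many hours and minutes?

Flight 1 in UTC: 18:10 − 8:00 = 10:10 on Oct 14.
+5 hours and 45 minutes → arrive 15:55 UTC on Oct 14.
Flight 2 in UTC: 04:46 − 3:30 = 01:16 on Oct 14.
+5 hours 18 minutes → arrive 06:34 UTC on Oct 14.
Flight 2 lands earlier by 9 hours 21 minutes.

the second, by 9 hours 21 minutes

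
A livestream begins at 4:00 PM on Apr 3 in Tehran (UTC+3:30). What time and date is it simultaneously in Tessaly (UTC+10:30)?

Tessaly is 7:00 ahead of Tehran.
Shift by the zone difference: 4:00 PM + 7:00 = 11:00 PM on Apr 3 in Tessaly.

11:00 PM on April 3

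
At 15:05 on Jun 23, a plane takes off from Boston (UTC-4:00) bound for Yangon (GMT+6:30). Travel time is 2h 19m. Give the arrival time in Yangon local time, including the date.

Convert departure to UTC: 15:05 + 4:00 = 19:05 UTC on Jun 23.
Add 2 hours and 19 minutes travel time → 21:24 UTC.
Yangon is UTC+6:30, so local arrival = 21:24 + 6:30 = 03:54 on Jun 24.

03:54 on June 24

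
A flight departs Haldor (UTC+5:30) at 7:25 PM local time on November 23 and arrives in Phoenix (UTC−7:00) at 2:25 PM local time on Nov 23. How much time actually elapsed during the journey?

7 hours 30 minutes

Departure in UTC: 7:25 PM − 5:30 = 1:55 PM on Nov 23.
Arrival in UTC: 2:25 PM + 7:00 = 9:25 PM on Nov 23.
Elapsed = 9:25 PM − 1:55 PM = 7 hours 30 minutes.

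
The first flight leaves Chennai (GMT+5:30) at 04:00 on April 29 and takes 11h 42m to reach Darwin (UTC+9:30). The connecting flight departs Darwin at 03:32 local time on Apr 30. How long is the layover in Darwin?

Convert departure to UTC: 04:00 − 5:30 = 22:30 UTC on Apr 28.
Add 11 hours and 42 minutes flight time → 10:12 UTC (Apr 29).
Darwin is UTC+9:30, so local arrival = 10:12 + 9:30 = 19:42 on Apr 29.
Layover = 03:32 − 19:42 (+1 day) = 7 hours 50 minutes.

7 hours 50 minutes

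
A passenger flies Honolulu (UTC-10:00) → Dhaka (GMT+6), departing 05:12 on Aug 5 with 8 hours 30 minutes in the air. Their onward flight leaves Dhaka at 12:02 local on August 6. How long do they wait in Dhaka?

6 hours 20 minutes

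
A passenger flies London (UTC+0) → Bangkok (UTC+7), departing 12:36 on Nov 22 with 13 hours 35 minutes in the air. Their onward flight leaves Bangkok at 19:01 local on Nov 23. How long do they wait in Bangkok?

London is at UTC+0, so departure is already 12:36 UTC on Nov 22.
Add 13 hours 35 minutes flight time → 02:11 UTC (Nov 23).
Bangkok is UTC+7:00, so local arrival = 02:11 + 7:00 = 09:11 on Nov 23.
Layover = 19:01 − 09:11 = 9 hours 50 minutes.

9 hours 50 minutes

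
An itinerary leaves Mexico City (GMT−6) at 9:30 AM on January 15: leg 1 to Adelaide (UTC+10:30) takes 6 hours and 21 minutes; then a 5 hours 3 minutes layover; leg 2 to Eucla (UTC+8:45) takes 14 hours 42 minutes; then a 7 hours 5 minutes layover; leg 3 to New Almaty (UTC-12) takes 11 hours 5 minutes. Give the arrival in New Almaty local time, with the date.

Convert departure to UTC: 9:30 AM + 6:00 = 3:30 PM UTC on Jan 15.
Add 6 hours 21 minutes leg 1 → 9:51 PM UTC.
Add 5 hours and 3 minutes layover in Adelaide → 2:54 AM UTC (Jan 16).
Add 14 hours and 42 minutes leg 2 → 5:36 PM UTC.
Add 7 hours 5 minutes layover in Eucla → 12:41 AM UTC (Jan 17).
Add 11 hours 5 minutes leg 3 → 11:46 AM UTC.
New Almaty is UTC−12:00, so local arrival = 11:46 AM − 12:00 = 11:46 PM on Jan 16.

11:46 PM on January 16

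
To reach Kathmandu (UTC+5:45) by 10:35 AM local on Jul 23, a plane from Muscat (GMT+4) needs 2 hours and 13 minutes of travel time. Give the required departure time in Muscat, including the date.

Target arrival in UTC: 10:35 AM − 5:45 = 4:50 AM on Jul 23.
Subtract 2 hours 13 minutes → departure 2:37 AM UTC on Jul 23.
Muscat is UTC+4:00: 2:37 AM + 4:00 = 6:37 AM on Jul 23.

6:37 AM on July 23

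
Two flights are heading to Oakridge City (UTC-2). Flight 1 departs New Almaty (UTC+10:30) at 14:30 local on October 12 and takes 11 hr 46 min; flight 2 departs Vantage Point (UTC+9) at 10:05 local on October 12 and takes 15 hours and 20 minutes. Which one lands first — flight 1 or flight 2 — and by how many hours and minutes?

Flight 1 in UTC: 14:30 − 10:30 = 04:00 on Oct 12.
+11 hours and 46 minutes → arrive 15:46 UTC on Oct 12.
Flight 2 in UTC: 10:05 − 9:00 = 01:05 on Oct 12.
+15 hours and 20 minutes → arrive 16:25 UTC on Oct 12.
Flight 1 lands earlier by 39 minutes.

the first, by 39 minutes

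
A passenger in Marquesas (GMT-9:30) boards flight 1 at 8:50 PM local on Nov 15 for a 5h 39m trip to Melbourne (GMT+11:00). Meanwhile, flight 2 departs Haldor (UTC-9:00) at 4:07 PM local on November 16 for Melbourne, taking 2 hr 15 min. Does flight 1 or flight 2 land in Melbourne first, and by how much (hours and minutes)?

the first, by 15 hours 23 minutes

Flight 1 in UTC: 8:50 PM + 9:30 = 6:20 AM on Nov 16.
+5 hours and 39 minutes → arrive 11:59 AM UTC on Nov 16.
Flight 2 in UTC: 4:07 PM + 9:00 = 1:07 AM on Nov 17.
+2 hours and 15 minutes → arrive 3:22 AM UTC on Nov 17.
Flight 1 lands earlier by 15 hours 23 minutes.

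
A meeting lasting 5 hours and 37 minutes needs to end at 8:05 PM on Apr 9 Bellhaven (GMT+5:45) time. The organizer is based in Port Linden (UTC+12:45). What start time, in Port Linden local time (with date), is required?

9:28 PM on Apr 9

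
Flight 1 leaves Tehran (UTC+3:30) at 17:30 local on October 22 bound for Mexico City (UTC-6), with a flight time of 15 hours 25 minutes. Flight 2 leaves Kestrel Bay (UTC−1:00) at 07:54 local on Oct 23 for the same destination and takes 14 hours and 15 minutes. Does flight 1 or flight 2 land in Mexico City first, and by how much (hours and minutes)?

the first, by 17 hours 44 minutes

Flight 1 in UTC: 17:30 − 3:30 = 14:00 on Oct 22.
+15 hours and 25 minutes → arrive 05:25 UTC on Oct 23.
Flight 2 in UTC: 07:54 + 1:00 = 08:54 on Oct 23.
+14 hours 15 minutes → arrive 23:09 UTC on Oct 23.
Flight 1 lands earlier by 17 hours 44 minutes.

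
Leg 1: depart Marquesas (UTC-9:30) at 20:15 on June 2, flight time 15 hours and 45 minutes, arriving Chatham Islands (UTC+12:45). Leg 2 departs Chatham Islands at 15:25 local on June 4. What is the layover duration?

5 hours 10 minutes

Convert departure to UTC: 20:15 + 9:30 = 05:45 UTC on Jun 3.
Add 15 hours 45 minutes flight time → 21:30 UTC.
Chatham Islands is UTC+12:45, so local arrival = 21:30 + 12:45 = 10:15 on Jun 4.
Layover = 15:25 − 10:15 = 5 hours 10 minutes.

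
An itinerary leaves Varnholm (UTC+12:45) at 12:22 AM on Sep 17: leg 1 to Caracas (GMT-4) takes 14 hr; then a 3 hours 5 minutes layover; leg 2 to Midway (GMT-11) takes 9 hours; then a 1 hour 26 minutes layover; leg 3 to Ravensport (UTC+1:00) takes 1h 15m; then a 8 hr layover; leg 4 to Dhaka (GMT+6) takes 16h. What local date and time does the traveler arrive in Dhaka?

10:23 PM on Sep 18

Convert departure to UTC: 12:22 AM − 12:45 = 11:37 AM UTC on Sep 16.
Add 14 hours leg 1 → 1:37 AM UTC (Sep 17).
Add 3 hours 5 minutes layover in Caracas → 4:42 AM UTC.
Add 9 hours leg 2 → 1:42 PM UTC.
Add 1 hour 26 minutes layover in Midway → 3:08 PM UTC.
Add 1 hour 15 minutes leg 3 → 4:23 PM UTC.
Add 8 hours layover in Ravensport → 12:23 AM UTC (Sep 18).
Add 16 hours leg 4 → 4:23 PM UTC.
Dhaka is UTC+6:00, so local arrival = 4:23 PM + 6:00 = 10:23 PM on Sep 18.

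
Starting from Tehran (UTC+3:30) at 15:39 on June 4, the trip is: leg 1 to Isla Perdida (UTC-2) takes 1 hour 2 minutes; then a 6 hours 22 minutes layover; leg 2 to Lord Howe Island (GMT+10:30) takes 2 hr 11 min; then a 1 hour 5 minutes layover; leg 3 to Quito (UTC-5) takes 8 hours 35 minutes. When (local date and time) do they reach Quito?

Convert departure to UTC: 15:39 − 3:30 = 12:09 UTC on Jun 4.
Add 1 hour and 2 minutes leg 1 → 13:11 UTC.
Add 6 hours 22 minutes layover in Isla Perdida → 19:33 UTC.
Add 2 hours 11 minutes leg 2 → 21:44 UTC.
Add 1 hour 5 minutes layover in Lord Howe Island → 22:49 UTC.
Add 8 hours 35 minutes leg 3 → 07:24 UTC (Jun 5).
Quito is UTC−5:00, so local arrival = 07:24 − 5:00 = 02:24 on Jun 5.

02:24 on Jun 5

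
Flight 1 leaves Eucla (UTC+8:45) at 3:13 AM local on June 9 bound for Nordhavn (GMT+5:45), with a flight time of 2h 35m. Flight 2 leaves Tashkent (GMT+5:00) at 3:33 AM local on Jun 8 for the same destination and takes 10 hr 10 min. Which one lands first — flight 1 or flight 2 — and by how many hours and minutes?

the second, by 12 hours 20 minutes

Flight 1 in UTC: 3:13 AM − 8:45 = 6:28 PM on Jun 8.
+2 hours 35 minutes → arrive 9:03 PM UTC on Jun 8.
Flight 2 in UTC: 3:33 AM − 5:00 = 10:33 PM on Jun 7.
+10 hours 10 minutes → arrive 8:43 AM UTC on Jun 8.
Flight 2 lands earlier by 12 hours 20 minutes.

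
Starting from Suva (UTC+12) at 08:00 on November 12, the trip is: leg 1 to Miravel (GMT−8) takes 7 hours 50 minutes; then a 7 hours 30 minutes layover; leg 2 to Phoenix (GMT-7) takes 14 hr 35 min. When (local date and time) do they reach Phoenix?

Convert departure to UTC: 08:00 − 12:00 = 20:00 UTC on Nov 11.
Add 7 hours and 50 minutes leg 1 → 03:50 UTC (Nov 12).
Add 7 hours and 30 minutes layover in Miravel → 11:20 UTC.
Add 14 hours 35 minutes leg 2 → 01:55 UTC (Nov 13).
Phoenix is UTC−7:00, so local arrival = 01:55 − 7:00 = 18:55 on Nov 12.

18:55 on November 12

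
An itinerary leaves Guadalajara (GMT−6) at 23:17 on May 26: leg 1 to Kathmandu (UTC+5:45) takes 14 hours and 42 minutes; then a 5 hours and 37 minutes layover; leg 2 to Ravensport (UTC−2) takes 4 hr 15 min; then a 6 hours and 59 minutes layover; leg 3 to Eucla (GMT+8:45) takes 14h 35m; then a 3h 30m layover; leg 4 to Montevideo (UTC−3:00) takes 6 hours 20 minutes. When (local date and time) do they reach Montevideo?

Convert departure to UTC: 23:17 + 6:00 = 05:17 UTC on May 27.
Add 14 hours and 42 minutes leg 1 → 19:59 UTC.
Add 5 hours 37 minutes layover in Kathmandu → 01:36 UTC (May 28).
Add 4 hours and 15 minutes leg 2 → 05:51 UTC.
Add 6 hours 59 minutes layover in Ravensport → 12:50 UTC.
Add 14 hours and 35 minutes leg 3 → 03:25 UTC (May 29).
Add 3 hours and 30 minutes layover in Eucla → 06:55 UTC.
Add 6 hours and 20 minutes leg 4 → 13:15 UTC.
Montevideo is UTC−3:00, so local arrival = 13:15 − 3:00 = 10:15 on May 29.

10:15 on May 29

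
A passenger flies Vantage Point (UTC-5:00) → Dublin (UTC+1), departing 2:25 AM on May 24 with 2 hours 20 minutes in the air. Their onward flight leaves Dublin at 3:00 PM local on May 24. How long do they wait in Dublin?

Convert departure to UTC: 2:25 AM + 5:00 = 7:25 AM UTC on May 24.
Add 2 hours 20 minutes flight time → 9:45 AM UTC.
Dublin is UTC+1:00, so local arrival = 9:45 AM + 1:00 = 10:45 AM on May 24.
Layover = 3:00 PM − 10:45 AM = 4 hours 15 minutes.

4 hours 15 minutes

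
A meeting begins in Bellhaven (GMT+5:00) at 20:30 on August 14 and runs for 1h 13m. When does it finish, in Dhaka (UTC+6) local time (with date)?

Convert start to UTC: 20:30 − 5:00 = 15:30 UTC on Aug 14.
Add 1 hour 13 minutes duration → 16:43 UTC.
Dhaka is UTC+6:00, so local end time = 16:43 + 6:00 = 22:43 on Aug 14.

22:43 on Aug 14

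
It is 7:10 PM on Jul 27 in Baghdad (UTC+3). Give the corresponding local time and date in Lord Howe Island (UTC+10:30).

Lord Howe Island is 7:30 ahead of Baghdad.
Shift by the zone difference: 7:10 PM + 7:30 = 2:40 AM on Jul 28 in Lord Howe Island.

2:40 AM on July 28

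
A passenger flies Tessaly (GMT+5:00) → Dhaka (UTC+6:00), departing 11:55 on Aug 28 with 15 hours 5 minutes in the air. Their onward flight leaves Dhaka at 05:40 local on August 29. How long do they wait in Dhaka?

1 hour 40 minutes

Convert departure to UTC: 11:55 − 5:00 = 06:55 UTC on Aug 28.
Add 15 hours and 5 minutes flight time → 22:00 UTC.
Dhaka is UTC+6:00, so local arrival = 22:00 + 6:00 = 04:00 on Aug 29.
Layover = 05:40 − 04:00 = 1 hour 40 minutes.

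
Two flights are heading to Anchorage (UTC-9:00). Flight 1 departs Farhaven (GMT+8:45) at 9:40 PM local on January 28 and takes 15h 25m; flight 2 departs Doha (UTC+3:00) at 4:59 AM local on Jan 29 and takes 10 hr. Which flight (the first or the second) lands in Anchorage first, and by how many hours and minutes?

the first, by 7 hours 39 minutes

Flight 1 in UTC: 9:40 PM − 8:45 = 12:55 PM on Jan 28.
+15 hours 25 minutes → arrive 4:20 AM UTC on Jan 29.
Flight 2 in UTC: 4:59 AM − 3:00 = 1:59 AM on Jan 29.
+10 hours → arrive 11:59 AM UTC on Jan 29.
Flight 1 lands earlier by 7 hours 39 minutes.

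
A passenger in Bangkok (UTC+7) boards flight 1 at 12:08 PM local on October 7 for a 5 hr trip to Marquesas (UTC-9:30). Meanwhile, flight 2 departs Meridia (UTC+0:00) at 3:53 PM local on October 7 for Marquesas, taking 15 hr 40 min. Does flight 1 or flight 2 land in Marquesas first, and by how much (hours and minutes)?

the first, by 21 hours 25 minutes

Flight 1 in UTC: 12:08 PM − 7:00 = 5:08 AM on Oct 7.
+5 hours → arrive 10:08 AM UTC on Oct 7.
Flight 2 departs at 3:53 PM UTC (Oct 7).
+15 hours 40 minutes → arrive 7:33 AM UTC on Oct 8.
Flight 1 lands earlier by 21 hours 25 minutes.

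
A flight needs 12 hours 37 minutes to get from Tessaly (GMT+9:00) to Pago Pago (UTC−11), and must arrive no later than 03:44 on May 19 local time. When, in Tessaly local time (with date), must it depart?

Target arrival in UTC: 03:44 + 11:00 = 14:44 on May 19.
Subtract 12 hours 37 minutes → departure 02:07 UTC on May 19.
Tessaly is UTC+9:00: 02:07 + 9:00 = 11:07 on May 19.

11:07 on May 19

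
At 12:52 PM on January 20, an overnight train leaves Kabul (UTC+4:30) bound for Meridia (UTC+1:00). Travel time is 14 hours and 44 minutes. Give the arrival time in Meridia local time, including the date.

Convert departure to UTC: 12:52 PM − 4:30 = 8:22 AM UTC on Jan 20.
Add 14 hours and 44 minutes travel time → 11:06 PM UTC.
Meridia is UTC+1:00, so local arrival = 11:06 PM + 1:00 = 12:06 AM on Jan 21.

12:06 AM on January 21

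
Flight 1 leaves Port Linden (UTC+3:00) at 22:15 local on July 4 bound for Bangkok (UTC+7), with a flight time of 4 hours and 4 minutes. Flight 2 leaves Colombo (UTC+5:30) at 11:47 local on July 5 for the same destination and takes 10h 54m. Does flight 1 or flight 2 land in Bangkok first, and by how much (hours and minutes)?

the first, by 17 hours 52 minutes

Flight 1 in UTC: 22:15 − 3:00 = 19:15 on Jul 4.
+4 hours 4 minutes → arrive 23:19 UTC on Jul 4.
Flight 2 in UTC: 11:47 − 5:30 = 06:17 on Jul 5.
+10 hours and 54 minutes → arrive 17:11 UTC on Jul 5.
Flight 1 lands earlier by 17 hours 52 minutes.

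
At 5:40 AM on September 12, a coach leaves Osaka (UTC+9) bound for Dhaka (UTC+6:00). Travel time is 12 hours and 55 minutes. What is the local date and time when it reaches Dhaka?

Convert departure to UTC: 5:40 AM − 9:00 = 8:40 PM UTC on Sep 11.
Add 12 hours 55 minutes travel time → 9:35 AM UTC (Sep 12).
Dhaka is UTC+6:00, so local arrival = 9:35 AM + 6:00 = 3:35 PM on Sep 12.

3:35 PM on Sep 12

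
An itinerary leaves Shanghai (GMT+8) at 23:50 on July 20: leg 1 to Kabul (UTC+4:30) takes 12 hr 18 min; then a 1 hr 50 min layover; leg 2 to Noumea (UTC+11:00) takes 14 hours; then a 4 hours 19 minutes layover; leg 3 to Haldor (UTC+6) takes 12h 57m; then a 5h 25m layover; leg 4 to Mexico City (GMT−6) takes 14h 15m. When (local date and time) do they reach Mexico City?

02:54 on Jul 23

Convert departure to UTC: 23:50 − 8:00 = 15:50 UTC on Jul 20.
Add 12 hours 18 minutes leg 1 → 04:08 UTC (Jul 21).
Add 1 hour and 50 minutes layover in Kabul → 05:58 UTC.
Add 14 hours leg 2 → 19:58 UTC.
Add 4 hours 19 minutes layover in Noumea → 00:17 UTC (Jul 22).
Add 12 hours 57 minutes leg 3 → 13:14 UTC.
Add 5 hours and 25 minutes layover in Haldor → 18:39 UTC.
Add 14 hours and 15 minutes leg 4 → 08:54 UTC (Jul 23).
Mexico City is UTC−6:00, so local arrival = 08:54 − 6:00 = 02:54 on Jul 23.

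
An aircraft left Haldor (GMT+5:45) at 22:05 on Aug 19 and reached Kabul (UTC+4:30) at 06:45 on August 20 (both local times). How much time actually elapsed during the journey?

9 hours 55 minutes

Kabul is 1:15 behind Haldor.
Clock-face elapsed time (ignoring zones) is 8 hours 40 minutes.
Actual elapsed = 8 hours 40 minutes + 1:15 = 9 hours 55 minutes.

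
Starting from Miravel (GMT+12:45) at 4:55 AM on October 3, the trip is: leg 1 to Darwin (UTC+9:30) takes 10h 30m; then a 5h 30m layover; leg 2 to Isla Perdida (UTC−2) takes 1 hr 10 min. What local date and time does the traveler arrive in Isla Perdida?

7:20 AM on October 3

Convert departure to UTC: 4:55 AM − 12:45 = 4:10 PM UTC on Oct 2.
Add 10 hours 30 minutes leg 1 → 2:40 AM UTC (Oct 3).
Add 5 hours and 30 minutes layover in Darwin → 8:10 AM UTC.
Add 1 hour and 10 minutes leg 2 → 9:20 AM UTC.
Isla Perdida is UTC−2:00, so local arrival = 9:20 AM − 2:00 = 7:20 AM on Oct 3.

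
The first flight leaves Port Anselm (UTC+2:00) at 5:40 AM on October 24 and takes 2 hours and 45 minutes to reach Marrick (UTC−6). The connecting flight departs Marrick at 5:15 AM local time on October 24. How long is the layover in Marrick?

4 hours 50 minutes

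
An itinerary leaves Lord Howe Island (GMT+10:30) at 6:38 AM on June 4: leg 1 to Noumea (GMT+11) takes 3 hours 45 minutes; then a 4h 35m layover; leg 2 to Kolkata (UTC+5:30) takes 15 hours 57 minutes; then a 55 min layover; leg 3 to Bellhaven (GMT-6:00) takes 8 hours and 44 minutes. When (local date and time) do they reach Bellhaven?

Convert departure to UTC: 6:38 AM − 10:30 = 8:08 PM UTC on Jun 3.
Add 3 hours 45 minutes leg 1 → 11:53 PM UTC.
Add 4 hours 35 minutes layover in Noumea → 4:28 AM UTC (Jun 4).
Add 15 hours 57 minutes leg 2 → 8:25 PM UTC.
Add 55 minutes layover in Kolkata → 9:20 PM UTC.
Add 8 hours 44 minutes leg 3 → 6:04 AM UTC (Jun 5).
Bellhaven is UTC−6:00, so local arrival = 6:04 AM − 6:00 = 12:04 AM on Jun 5.

12:04 AM on Jun 5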